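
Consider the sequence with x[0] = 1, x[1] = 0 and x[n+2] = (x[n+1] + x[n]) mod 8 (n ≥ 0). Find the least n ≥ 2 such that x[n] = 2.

Listing terms: x[0] = 1,  x[1] = 0,  x[2] = 1,  x[3] = 1,  x[4] = 2,  x[5] = 3,  x[6] = 5,  x[7] = 0,  x[8] = 5,  x[9] = 5,  x[10] = 2,  x[11] = 7,  x[12] = 1,  x[13] = 0.
The sequence repeats with period 12.
The value 2 first appears (with n ≥ 2) at x[4].

4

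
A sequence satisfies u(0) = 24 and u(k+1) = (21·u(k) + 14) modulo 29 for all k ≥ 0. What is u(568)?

9

We have u(0) = 24; u(1) = 25; u(2) = 17; u(3) = 23; u(4) = 4; u(5) = 11; u(6) = 13; u(7) = 26; u(8) = 9; u(9) = 0; u(10) = 14; u(11) = 18; u(12) = 15; u(13) = 10; u(14) = 21; u(15) = 20; u(16) = 28; u(17) = 22; u(18) = 12; u(19) = 5; u(20) = 3; u(21) = 19; u(22) = 7; u(23) = 16; u(24) = 2; u(25) = 27; u(26) = 1; u(27) = 6; u(28) = 24.
Since u(28) = u(0) = 24, the sequence is periodic with period 28.
So u(568) = u(0 + ((568-0) mod 28)) = u(8) = 9.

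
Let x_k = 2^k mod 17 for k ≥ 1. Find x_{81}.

Listing terms: x_1 = 2; x_2 = 4; x_3 = 8; x_4 = 16; x_5 = 15; x_6 = 13; x_7 = 9; x_8 = 1; x_9 = 2.
Since x_9 = x_1 = 2, the sequence is periodic with period 8.
(81 - 1) mod 8 = 0, so x_{81} = x_1 = 2.

2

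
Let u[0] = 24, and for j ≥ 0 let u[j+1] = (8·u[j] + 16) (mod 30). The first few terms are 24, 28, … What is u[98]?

u[0] = 24,  u[1] = 28,  u[2] = 0,  u[3] = 16,  u[4] = 24.
Since u[4] = u[0] = 24, the sequence is periodic with period 4.
So u[98] = u[0 + ((98-0) mod 4)] = u[2] = 0.

0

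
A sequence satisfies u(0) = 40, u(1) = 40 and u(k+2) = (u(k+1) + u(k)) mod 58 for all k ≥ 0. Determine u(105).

28

Listing terms: u(0) = 40,  u(1) = 40,  u(2) = 22,  u(3) = 4,  u(4) = 26,  u(5) = 30,  u(6) = 56,  u(7) = 28,  u(8) = 26,  u(9) = 54,  u(10) = 22,  u(11) = 18,  u(12) = 40,  u(13) = 0,  u(14) = 40,  u(15) = 40.
The sequence repeats with period 14.
(105 - 0) mod 14 = 7, so u(105) = u(7) = 28.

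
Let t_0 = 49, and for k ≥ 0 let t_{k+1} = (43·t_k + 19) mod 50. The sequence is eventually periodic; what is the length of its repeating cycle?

4

Computing terms: t_0 = 49,  t_1 = 26,  t_2 = 37,  t_3 = 10,  t_4 = 49.
Since t_4 = t_0 = 49, the sequence is periodic with period 4.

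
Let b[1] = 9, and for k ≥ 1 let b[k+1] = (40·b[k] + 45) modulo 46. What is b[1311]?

Listing terms: b[1] = 9; b[2] = 37; b[3] = 7; b[4] = 3; b[5] = 27; b[6] = 21; b[7] = 11; b[8] = 25; b[9] = 33; b[10] = 31; b[11] = 43; b[12] = 17; b[13] = 35; b[14] = 19; b[15] = 23; b[16] = 45; b[17] = 5; b[18] = 15; b[19] = 1; b[20] = 39; b[21] = 41; b[22] = 29; b[23] = 9.
The sequence repeats with period 22.
(1311 - 1) mod 22 = 12, so b[1311] = b[13] = 35.

35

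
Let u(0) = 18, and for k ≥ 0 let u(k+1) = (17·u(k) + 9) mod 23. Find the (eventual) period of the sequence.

u(0) = 18, u(1) = 16, u(2) = 5, u(3) = 2, u(4) = 20, u(5) = 4, u(6) = 8, u(7) = 7, u(8) = 13, u(9) = 0, u(10) = 9, u(11) = 1, u(12) = 3, u(13) = 14, u(14) = 17, u(15) = 22, u(16) = 15, u(17) = 11, u(18) = 12, u(19) = 6, u(20) = 19, u(21) = 10, u(22) = 18.
Since u(22) = u(0) = 18, the sequence is periodic with period 22.

22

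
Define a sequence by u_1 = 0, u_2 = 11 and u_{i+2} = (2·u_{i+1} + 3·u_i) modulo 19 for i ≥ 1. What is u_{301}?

18

Computing terms: u_1 = 0; u_2 = 11; u_3 = 3; u_4 = 1; u_5 = 11; u_6 = 6; u_7 = 7; u_8 = 13; u_9 = 9; u_{10} = 0; u_{11} = 8; u_{12} = 16; u_{13} = 18; u_{14} = 8; u_{15} = 13; u_{16} = 12; u_{17} = 6; u_{18} = 10; u_{19} = 0; u_{20} = 11.
The sequence repeats with period 18.
So u_{301} = u_{1 + ((301-1) mod 18)} = u_{13} = 18.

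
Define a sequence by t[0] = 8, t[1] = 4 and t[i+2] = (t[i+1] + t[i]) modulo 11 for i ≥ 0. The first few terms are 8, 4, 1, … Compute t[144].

6

We have t[0] = 8; t[1] = 4; t[2] = 1; t[3] = 5; t[4] = 6; t[5] = 0; t[6] = 6; t[7] = 6; t[8] = 1; t[9] = 7; t[10] = 8; t[11] = 4.
The sequence repeats with period 10.
So t[144] = t[0 + ((144-0) mod 10)] = t[4] = 6.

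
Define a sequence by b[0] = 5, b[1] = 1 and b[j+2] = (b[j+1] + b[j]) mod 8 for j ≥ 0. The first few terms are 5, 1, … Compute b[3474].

1

b[0] = 5; b[1] = 1; b[2] = 6; b[3] = 7; b[4] = 5; b[5] = 4; b[6] = 1; b[7] = 5; b[8] = 6; b[9] = 3; b[10] = 1; b[11] = 4; b[12] = 5; b[13] = 1.
Since (b[12], b[13]) = (b[0], b[1]) = (5, 1) (two consecutive terms determine the rest), the sequence is periodic with period 12.
So b[3474] = b[0 + ((3474-0) mod 12)] = b[6] = 1.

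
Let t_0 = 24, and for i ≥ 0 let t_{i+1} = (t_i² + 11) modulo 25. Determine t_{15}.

We have t_0 = 24, t_1 = 12, t_2 = 5, t_3 = 11, t_4 = 7, t_5 = 10, t_6 = 11.
Since t_6 = t_3 = 11, the sequence is eventually periodic: after a pre-period of length 3 it cycles with period 3.
For i ≥ 3, t_i depends only on (i - 3) mod 3. (15 - 3) mod 3 = 0, so t_{15} = t_3 = 11.

11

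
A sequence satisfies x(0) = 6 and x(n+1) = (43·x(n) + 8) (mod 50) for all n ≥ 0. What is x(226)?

Computing terms: x(0) = 6, x(1) = 16, x(2) = 46, x(3) = 36, x(4) = 6.
Since x(4) = x(0) = 6, the sequence is periodic with period 4.
(226 - 0) mod 4 = 2, so x(226) = x(2) = 46.

46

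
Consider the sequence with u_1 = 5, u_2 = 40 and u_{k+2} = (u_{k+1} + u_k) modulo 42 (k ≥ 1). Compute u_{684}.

13

Listing terms: u_1 = 5,  u_2 = 40,  u_3 = 3,  u_4 = 1,  u_5 = 4,  u_6 = 5,  u_7 = 9,  u_8 = 14,  u_9 = 23,  u_{10} = 37,  u_{11} = 18,  u_{12} = 13,  u_{13} = 31,  u_{14} = 2,  u_{15} = 33,  u_{16} = 35,  u_{17} = 26,  u_{18} = 19,  u_{19} = 3,  u_{20} = 22,  u_{21} = 25,  u_{22} = 5,  u_{23} = 30,  u_{24} = 35,  u_{25} = 23,  u_{26} = 16,  u_{27} = 39,  u_{28} = 13,  u_{29} = 10,  u_{30} = 23,  u_{31} = 33,  u_{32} = 14,  u_{33} = 5,  u_{34} = 19,  u_{35} = 24,  u_{36} = 1,  u_{37} = 25,  u_{38} = 26,  u_{39} = 9,  u_{40} = 35,  u_{41} = 2,  u_{42} = 37,  u_{43} = 39,  u_{44} = 34,  u_{45} = 31,  u_{46} = 23,  u_{47} = 12,  u_{48} = 35,  u_{49} = 5,  u_{50} = 40.
The sequence repeats with period 48.
So u_{684} = u_{1 + ((684-1) mod 48)} = u_{12} = 13.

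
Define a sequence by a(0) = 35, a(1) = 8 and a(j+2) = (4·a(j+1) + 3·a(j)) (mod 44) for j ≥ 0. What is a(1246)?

21

a(0) = 35,  a(1) = 8,  a(2) = 5,  a(3) = 0,  a(4) = 15,  a(5) = 16,  a(6) = 21,  a(7) = 0,  a(8) = 19,  a(9) = 32,  a(10) = 9,  a(11) = 0,  a(12) = 27,  a(13) = 20,  a(14) = 29,  a(15) = 0,  a(16) = 43,  a(17) = 40,  a(18) = 25,  a(19) = 0,  a(20) = 31,  a(21) = 36,  a(22) = 17,  a(23) = 0,  a(24) = 7,  a(25) = 28,  a(26) = 1,  a(27) = 0,  a(28) = 3,  a(29) = 12,  a(30) = 13,  a(31) = 0,  a(32) = 39,  a(33) = 24,  a(34) = 37,  a(35) = 0,  a(36) = 23,  a(37) = 4,  a(38) = 41,  a(39) = 0,  a(40) = 35,  a(41) = 8.
The sequence repeats with period 40.
So a(1246) = a(0 + ((1246-0) mod 40)) = a(6) = 21.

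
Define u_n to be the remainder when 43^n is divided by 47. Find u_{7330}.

u_1 = 43, u_2 = 16, u_3 = 30, u_4 = 21, u_5 = 10, u_6 = 7, u_7 = 19, u_8 = 18, u_9 = 22, u_{10} = 6, u_{11} = 23, u_{12} = 2, u_{13} = 39, u_{14} = 32, u_{15} = 13, u_{16} = 42, u_{17} = 20, u_{18} = 14, u_{19} = 38, u_{20} = 36, u_{21} = 44, u_{22} = 12, u_{23} = 46, u_{24} = 4, u_{25} = 31, u_{26} = 17, u_{27} = 26, u_{28} = 37, u_{29} = 40, u_{30} = 28, u_{31} = 29, u_{32} = 25, u_{33} = 41, u_{34} = 24, u_{35} = 45, u_{36} = 8, u_{37} = 15, u_{38} = 34, u_{39} = 5, u_{40} = 27, u_{41} = 33, u_{42} = 9, u_{43} = 11, u_{44} = 3, u_{45} = 35, u_{46} = 1, u_{47} = 43.
Since u_{47} = u_1 = 43, the sequence is periodic with period 46.
(7330 - 1) mod 46 = 15, so u_{7330} = u_{16} = 42.

42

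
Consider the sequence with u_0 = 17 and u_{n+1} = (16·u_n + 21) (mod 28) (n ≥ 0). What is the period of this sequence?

u_0 = 17, u_1 = 13, u_2 = 5, u_3 = 17.
The sequence repeats with period 3.

3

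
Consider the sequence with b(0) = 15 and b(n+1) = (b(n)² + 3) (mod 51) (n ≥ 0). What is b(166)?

18

b(0) = 15,  b(1) = 24,  b(2) = 18,  b(3) = 21,  b(4) = 36,  b(5) = 24.
Since b(5) = b(1) = 24, the sequence is eventually periodic: after a pre-period of length 1 it cycles with period 4.
For n ≥ 1, b(n) depends only on (n - 1) mod 4. (166 - 1) mod 4 = 1, so b(166) = b(2) = 18.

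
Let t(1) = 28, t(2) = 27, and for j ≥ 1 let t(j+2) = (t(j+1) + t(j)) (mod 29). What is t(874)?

We have t(1) = 28, t(2) = 27, t(3) = 26, t(4) = 24, t(5) = 21, t(6) = 16, t(7) = 8, t(8) = 24, t(9) = 3, t(10) = 27, t(11) = 1, t(12) = 28, t(13) = 0, t(14) = 28, t(15) = 28, t(16) = 27.
Since (t(15), t(16)) = (t(1), t(2)) = (28, 27) (two consecutive terms determine the rest), the sequence is periodic with period 14.
(874 - 1) mod 14 = 5, so t(874) = t(6) = 16.

16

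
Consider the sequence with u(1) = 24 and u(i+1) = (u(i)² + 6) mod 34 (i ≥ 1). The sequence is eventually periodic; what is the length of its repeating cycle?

Computing terms: u(1) = 24, u(2) = 4, u(3) = 22, u(4) = 14, u(5) = 32, u(6) = 10, u(7) = 4.
Since u(7) = u(2) = 4, the sequence is eventually periodic: after a pre-period of length 1 it cycles with period 5.

5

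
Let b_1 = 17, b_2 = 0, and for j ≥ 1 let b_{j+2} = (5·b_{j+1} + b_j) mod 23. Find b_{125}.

b_1 = 17,  b_2 = 0,  b_3 = 17,  b_4 = 16,  b_5 = 5,  b_6 = 18,  b_7 = 3,  b_8 = 10,  b_9 = 7,  b_{10} = 22,  b_{11} = 2,  b_{12} = 9,  b_{13} = 1,  b_{14} = 14,  b_{15} = 2,  b_{16} = 1,  b_{17} = 7,  b_{18} = 13,  b_{19} = 3,  b_{20} = 5,  b_{21} = 5,  b_{22} = 7,  b_{23} = 17,  b_{24} = 0.
The sequence repeats with period 22.
(125 - 1) mod 22 = 14, so b_{125} = b_{15} = 2.

2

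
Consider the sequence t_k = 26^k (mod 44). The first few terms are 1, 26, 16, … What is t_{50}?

12

t_0 = 1,  t_1 = 26,  t_2 = 16,  t_3 = 20,  t_4 = 36,  t_5 = 12,  t_6 = 4,  t_7 = 16.
Since t_7 = t_2 = 16, the sequence is eventually periodic: after a pre-period of length 2 it cycles with period 5.
For k ≥ 2, t_k depends only on (k - 2) mod 5. (50 - 2) mod 5 = 3, so t_{50} = t_5 = 12.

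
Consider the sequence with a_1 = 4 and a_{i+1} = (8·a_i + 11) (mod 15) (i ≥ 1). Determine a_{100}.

1

We have a_1 = 4, a_2 = 13, a_3 = 10, a_4 = 1, a_5 = 4.
The sequence repeats with period 4.
So a_{100} = a_{1 + ((100-1) mod 4)} = a_4 = 1.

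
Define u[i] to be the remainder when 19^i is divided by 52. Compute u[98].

49

We have u[0] = 1, u[1] = 19, u[2] = 49, u[3] = 47, u[4] = 9, u[5] = 15, u[6] = 25, u[7] = 7, u[8] = 29, u[9] = 31, u[10] = 17, u[11] = 11, u[12] = 1.
The sequence repeats with period 12.
So u[98] = u[0 + ((98-0) mod 12)] = u[2] = 49.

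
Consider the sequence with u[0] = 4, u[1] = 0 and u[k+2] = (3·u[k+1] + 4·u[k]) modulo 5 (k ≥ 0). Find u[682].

1

Listing terms: u[0] = 4; u[1] = 0; u[2] = 1; u[3] = 3; u[4] = 3; u[5] = 1; u[6] = 0; u[7] = 4; u[8] = 2; u[9] = 2; u[10] = 4; u[11] = 0.
The sequence repeats with period 10.
So u[682] = u[0 + ((682-0) mod 10)] = u[2] = 1.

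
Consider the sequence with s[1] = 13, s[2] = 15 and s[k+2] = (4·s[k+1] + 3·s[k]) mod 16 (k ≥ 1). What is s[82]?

15

We have s[1] = 13,  s[2] = 15,  s[3] = 3,  s[4] = 9,  s[5] = 13,  s[6] = 15.
Since (s[5], s[6]) = (s[1], s[2]) = (13, 15) (two consecutive terms determine the rest), the sequence is periodic with period 4.
So s[82] = s[1 + ((82-1) mod 4)] = s[2] = 15.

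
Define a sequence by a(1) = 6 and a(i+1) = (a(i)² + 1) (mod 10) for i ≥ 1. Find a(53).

a(1) = 6; a(2) = 7; a(3) = 0; a(4) = 1; a(5) = 2; a(6) = 5; a(7) = 6.
The sequence repeats with period 6.
So a(53) = a(1 + ((53-1) mod 6)) = a(5) = 2.

2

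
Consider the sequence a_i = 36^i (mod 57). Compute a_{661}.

54

a_1 = 36,  a_2 = 42,  a_3 = 30,  a_4 = 54,  a_5 = 6,  a_6 = 45,  a_7 = 24,  a_8 = 9,  a_9 = 39,  a_{10} = 36.
The sequence repeats with period 9.
So a_{661} = a_{1 + ((661-1) mod 9)} = a_4 = 54.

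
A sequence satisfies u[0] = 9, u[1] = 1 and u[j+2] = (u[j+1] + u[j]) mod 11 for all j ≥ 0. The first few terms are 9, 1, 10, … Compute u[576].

Listing terms: u[0] = 9,  u[1] = 1,  u[2] = 10,  u[3] = 0,  u[4] = 10,  u[5] = 10,  u[6] = 9,  u[7] = 8,  u[8] = 6,  u[9] = 3,  u[10] = 9,  u[11] = 1.
The sequence repeats with period 10.
So u[576] = u[0 + ((576-0) mod 10)] = u[6] = 9.

9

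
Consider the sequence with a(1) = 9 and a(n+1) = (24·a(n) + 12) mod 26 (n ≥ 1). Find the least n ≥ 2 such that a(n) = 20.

Computing terms: a(1) = 9,  a(2) = 20,  a(3) = 24,  a(4) = 16,  a(5) = 6,  a(6) = 0,  a(7) = 12,  a(8) = 14,  a(9) = 10,  a(10) = 18,  a(11) = 2,  a(12) = 8,  a(13) = 22,  a(14) = 20.
Since a(14) = a(2) = 20, the sequence is eventually periodic: after a pre-period of length 1 it cycles with period 12.
The value 20 first appears (with n ≥ 2) at a(2).

2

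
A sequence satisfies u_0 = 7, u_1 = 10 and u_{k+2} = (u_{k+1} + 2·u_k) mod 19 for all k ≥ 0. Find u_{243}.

12

u_0 = 7; u_1 = 10; u_2 = 5; u_3 = 6; u_4 = 16; u_5 = 9; u_6 = 3; u_7 = 2; u_8 = 8; u_9 = 12; u_{10} = 9; u_{11} = 14; u_{12} = 13; u_{13} = 3; u_{14} = 10; u_{15} = 16; u_{16} = 17; u_{17} = 11; u_{18} = 7; u_{19} = 10.
The sequence repeats with period 18.
(243 - 0) mod 18 = 9, so u_{243} = u_9 = 12.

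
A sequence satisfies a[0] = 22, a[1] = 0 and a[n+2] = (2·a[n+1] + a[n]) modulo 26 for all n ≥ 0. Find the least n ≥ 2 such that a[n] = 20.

Computing terms: a[0] = 22,  a[1] = 0,  a[2] = 22,  a[3] = 18,  a[4] = 6,  a[5] = 4,  a[6] = 14,  a[7] = 6,  a[8] = 0,  a[9] = 6,  a[10] = 12,  a[11] = 4,  a[12] = 20,  a[13] = 18,  a[14] = 4,  a[15] = 0,  a[16] = 4,  a[17] = 8,  a[18] = 20,  a[19] = 22,  a[20] = 12,  a[21] = 20,  a[22] = 0,  a[23] = 20,  a[24] = 14,  a[25] = 22,  a[26] = 6,  a[27] = 8,  a[28] = 22,  a[29] = 0.
The sequence repeats with period 28.
The value 20 first appears (with n ≥ 2) at a[12].

12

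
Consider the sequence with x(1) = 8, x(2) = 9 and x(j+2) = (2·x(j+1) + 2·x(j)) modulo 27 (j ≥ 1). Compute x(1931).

15

x(1) = 8,  x(2) = 9,  x(3) = 7,  x(4) = 5,  x(5) = 24,  x(6) = 4,  x(7) = 2,  x(8) = 12,  x(9) = 1,  x(10) = 26,  x(11) = 0,  x(12) = 25,  x(13) = 23,  x(14) = 15,  x(15) = 22,  x(16) = 20,  x(17) = 3,  x(18) = 19,  x(19) = 17,  x(20) = 18,  x(21) = 16,  x(22) = 14,  x(23) = 6,  x(24) = 13,  x(25) = 11,  x(26) = 21,  x(27) = 10,  x(28) = 8,  x(29) = 9.
Since (x(28), x(29)) = (x(1), x(2)) = (8, 9) (two consecutive terms determine the rest), the sequence is periodic with period 27.
So x(1931) = x(1 + ((1931-1) mod 27)) = x(14) = 15.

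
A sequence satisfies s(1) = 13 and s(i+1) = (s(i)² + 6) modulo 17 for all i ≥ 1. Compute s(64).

Listing terms: s(1) = 13,  s(2) = 5,  s(3) = 14,  s(4) = 15,  s(5) = 10,  s(6) = 4,  s(7) = 5.
Since s(7) = s(2) = 5, the sequence is eventually periodic: after a pre-period of length 1 it cycles with period 5.
For i ≥ 2, s(i) depends only on (i - 2) mod 5. (64 - 2) mod 5 = 2, so s(64) = s(4) = 15.

15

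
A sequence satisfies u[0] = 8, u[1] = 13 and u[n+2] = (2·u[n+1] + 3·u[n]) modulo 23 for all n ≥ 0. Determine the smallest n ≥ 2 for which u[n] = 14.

We have u[0] = 8; u[1] = 13; u[2] = 4; u[3] = 1; u[4] = 14; u[5] = 8; u[6] = 12; u[7] = 2; u[8] = 17; u[9] = 17; u[10] = 16; u[11] = 14; u[12] = 7; u[13] = 10; u[14] = 18; u[15] = 20; u[16] = 2; u[17] = 18; u[18] = 19; u[19] = 0; u[20] = 11; u[21] = 22; u[22] = 8; u[23] = 13.
Since (u[22], u[23]) = (u[0], u[1]) = (8, 13) (two consecutive terms determine the rest), the sequence is periodic with period 22.
The value 14 first appears (with n ≥ 2) at u[4].

4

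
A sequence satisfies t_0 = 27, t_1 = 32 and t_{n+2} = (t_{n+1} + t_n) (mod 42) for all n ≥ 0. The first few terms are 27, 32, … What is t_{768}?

t_0 = 27,  t_1 = 32,  t_2 = 17,  t_3 = 7,  t_4 = 24,  t_5 = 31,  t_6 = 13,  t_7 = 2,  t_8 = 15,  t_9 = 17,  t_{10} = 32,  t_{11} = 7,  t_{12} = 39,  t_{13} = 4,  t_{14} = 1,  t_{15} = 5,  t_{16} = 6,  t_{17} = 11,  t_{18} = 17,  t_{19} = 28,  t_{20} = 3,  t_{21} = 31,  t_{22} = 34,  t_{23} = 23,  t_{24} = 15,  t_{25} = 38,  t_{26} = 11,  t_{27} = 7,  t_{28} = 18,  t_{29} = 25,  t_{30} = 1,  t_{31} = 26,  t_{32} = 27,  t_{33} = 11,  t_{34} = 38,  t_{35} = 7,  t_{36} = 3,  t_{37} = 10,  t_{38} = 13,  t_{39} = 23,  t_{40} = 36,  t_{41} = 17,  t_{42} = 11,  t_{43} = 28,  t_{44} = 39,  t_{45} = 25,  t_{46} = 22,  t_{47} = 5,  t_{48} = 27,  t_{49} = 32.
The sequence repeats with period 48.
(768 - 0) mod 48 = 0, so t_{768} = t_0 = 27.

27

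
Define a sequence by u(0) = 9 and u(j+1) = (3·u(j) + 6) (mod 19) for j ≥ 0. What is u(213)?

u(0) = 9; u(1) = 14; u(2) = 10; u(3) = 17; u(4) = 0; u(5) = 6; u(6) = 5; u(7) = 2; u(8) = 12; u(9) = 4; u(10) = 18; u(11) = 3; u(12) = 15; u(13) = 13; u(14) = 7; u(15) = 8; u(16) = 11; u(17) = 1; u(18) = 9.
The sequence repeats with period 18.
(213 - 0) mod 18 = 15, so u(213) = u(15) = 8.

8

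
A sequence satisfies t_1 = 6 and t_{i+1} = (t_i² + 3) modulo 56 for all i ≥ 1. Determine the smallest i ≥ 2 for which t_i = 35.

4

Listing terms: t_1 = 6; t_2 = 39; t_3 = 12; t_4 = 35; t_5 = 52; t_6 = 19; t_7 = 28; t_8 = 3; t_9 = 12.
Since t_9 = t_3 = 12, the sequence is eventually periodic: after a pre-period of length 2 it cycles with period 6.
The value 35 first appears (with i ≥ 2) at t_4.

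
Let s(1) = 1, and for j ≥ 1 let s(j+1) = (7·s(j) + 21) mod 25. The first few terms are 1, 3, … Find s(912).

15

We have s(1) = 1; s(2) = 3; s(3) = 17; s(4) = 15; s(5) = 1.
The sequence repeats with period 4.
(912 - 1) mod 4 = 3, so s(912) = s(4) = 15.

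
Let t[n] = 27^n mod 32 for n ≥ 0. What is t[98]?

t[0] = 1, t[1] = 27, t[2] = 25, t[3] = 3, t[4] = 17, t[5] = 11, t[6] = 9, t[7] = 19, t[8] = 1.
Since t[8] = t[0] = 1, the sequence is periodic with period 8.
So t[98] = t[0 + ((98-0) mod 8)] = t[2] = 25.

25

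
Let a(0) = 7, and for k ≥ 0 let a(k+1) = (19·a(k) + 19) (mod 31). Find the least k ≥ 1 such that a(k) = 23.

a(0) = 7,  a(1) = 28,  a(2) = 24,  a(3) = 10,  a(4) = 23,  a(5) = 22,  a(6) = 3,  a(7) = 14,  a(8) = 6,  a(9) = 9,  a(10) = 4,  a(11) = 2,  a(12) = 26,  a(13) = 17,  a(14) = 1,  a(15) = 7.
The sequence repeats with period 15.
The value 23 first appears (with k ≥ 1) at a(4).

4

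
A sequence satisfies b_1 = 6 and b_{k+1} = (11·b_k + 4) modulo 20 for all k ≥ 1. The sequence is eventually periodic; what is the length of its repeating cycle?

Computing terms: b_1 = 6, b_2 = 10, b_3 = 14, b_4 = 18, b_5 = 2, b_6 = 6.
The sequence repeats with period 5.

5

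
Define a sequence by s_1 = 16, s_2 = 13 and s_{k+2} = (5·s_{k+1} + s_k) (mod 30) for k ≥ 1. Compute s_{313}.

16

We have s_1 = 16; s_2 = 13; s_3 = 21; s_4 = 28; s_5 = 11; s_6 = 23; s_7 = 6; s_8 = 23; s_9 = 1; s_{10} = 28; s_{11} = 21; s_{12} = 13; s_{13} = 26; s_{14} = 23; s_{15} = 21; s_{16} = 8; s_{17} = 1; s_{18} = 13; s_{19} = 6; s_{20} = 13; s_{21} = 11; s_{22} = 8; s_{23} = 21; s_{24} = 23; s_{25} = 16; s_{26} = 13.
Since (s_{25}, s_{26}) = (s_1, s_2) = (16, 13) (two consecutive terms determine the rest), the sequence is periodic with period 24.
So s_{313} = s_{1 + ((313-1) mod 24)} = s_1 = 16.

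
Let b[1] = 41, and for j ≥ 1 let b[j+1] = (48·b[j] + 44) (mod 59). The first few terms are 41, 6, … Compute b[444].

58

We have b[1] = 41; b[2] = 6; b[3] = 37; b[4] = 50; b[5] = 25; b[6] = 5; b[7] = 48; b[8] = 47; b[9] = 58; b[10] = 55; b[11] = 29; b[12] = 20; b[13] = 1; b[14] = 33; b[15] = 35; b[16] = 13; b[17] = 19; b[18] = 12; b[19] = 30; b[20] = 9; b[21] = 4; b[22] = 0; b[23] = 44; b[24] = 32; b[25] = 46; b[26] = 10; b[27] = 52; b[28] = 3; b[29] = 11; b[30] = 41.
The sequence repeats with period 29.
(444 - 1) mod 29 = 8, so b[444] = b[9] = 58.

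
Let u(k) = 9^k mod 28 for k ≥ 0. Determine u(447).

1

Computing terms: u(0) = 1, u(1) = 9, u(2) = 25, u(3) = 1.
Since u(3) = u(0) = 1, the sequence is periodic with period 3.
(447 - 0) mod 3 = 0, so u(447) = u(0) = 1.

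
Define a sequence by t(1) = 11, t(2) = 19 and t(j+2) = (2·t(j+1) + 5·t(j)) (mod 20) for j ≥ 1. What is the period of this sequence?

4

Listing terms: t(1) = 11; t(2) = 19; t(3) = 13; t(4) = 1; t(5) = 7; t(6) = 19; t(7) = 13.
Since (t(6), t(7)) = (t(2), t(3)) = (19, 13) (two consecutive terms determine the rest), the sequence is eventually periodic: after a pre-period of length 1 it cycles with period 4.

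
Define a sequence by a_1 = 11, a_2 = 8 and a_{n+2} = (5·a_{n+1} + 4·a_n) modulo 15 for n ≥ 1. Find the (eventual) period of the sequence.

a_1 = 11; a_2 = 8; a_3 = 9; a_4 = 2; a_5 = 1; a_6 = 13; a_7 = 9; a_8 = 7; a_9 = 11; a_{10} = 8.
The sequence repeats with period 8.

8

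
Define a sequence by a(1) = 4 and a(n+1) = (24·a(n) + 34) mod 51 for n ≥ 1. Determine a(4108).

22

a(1) = 4,  a(2) = 28,  a(3) = 43,  a(4) = 46,  a(5) = 16,  a(6) = 10,  a(7) = 19,  a(8) = 31,  a(9) = 13,  a(10) = 40,  a(11) = 25,  a(12) = 22,  a(13) = 1,  a(14) = 7,  a(15) = 49,  a(16) = 37,  a(17) = 4.
Since a(17) = a(1) = 4, the sequence is periodic with period 16.
(4108 - 1) mod 16 = 11, so a(4108) = a(12) = 22.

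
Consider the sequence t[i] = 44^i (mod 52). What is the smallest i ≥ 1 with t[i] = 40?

4

We have t[0] = 1; t[1] = 44; t[2] = 12; t[3] = 8; t[4] = 40; t[5] = 44.
Since t[5] = t[1] = 44, the sequence is eventually periodic: after a pre-period of length 1 it cycles with period 4.
The value 40 first appears (with i ≥ 1) at t[4].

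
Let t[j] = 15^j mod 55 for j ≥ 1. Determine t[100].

t[1] = 15, t[2] = 5, t[3] = 20, t[4] = 25, t[5] = 45, t[6] = 15.
Since t[6] = t[1] = 15, the sequence is periodic with period 5.
So t[100] = t[1 + ((100-1) mod 5)] = t[5] = 45.

45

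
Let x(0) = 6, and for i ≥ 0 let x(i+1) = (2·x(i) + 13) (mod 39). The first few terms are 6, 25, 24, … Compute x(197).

Computing terms: x(0) = 6; x(1) = 25; x(2) = 24; x(3) = 22; x(4) = 18; x(5) = 10; x(6) = 33; x(7) = 1; x(8) = 15; x(9) = 4; x(10) = 21; x(11) = 16; x(12) = 6.
The sequence repeats with period 12.
(197 - 0) mod 12 = 5, so x(197) = x(5) = 10.

10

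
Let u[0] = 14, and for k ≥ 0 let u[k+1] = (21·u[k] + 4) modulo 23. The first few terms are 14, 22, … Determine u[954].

1

u[0] = 14, u[1] = 22, u[2] = 6, u[3] = 15, u[4] = 20, u[5] = 10, u[6] = 7, u[7] = 13, u[8] = 1, u[9] = 2, u[10] = 0, u[11] = 4, u[12] = 19, u[13] = 12, u[14] = 3, u[15] = 21, u[16] = 8, u[17] = 11, u[18] = 5, u[19] = 17, u[20] = 16, u[21] = 18, u[22] = 14.
The sequence repeats with period 22.
(954 - 0) mod 22 = 8, so u[954] = u[8] = 1.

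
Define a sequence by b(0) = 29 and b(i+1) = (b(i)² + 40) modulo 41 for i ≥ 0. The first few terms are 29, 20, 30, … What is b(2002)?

b(0) = 29,  b(1) = 20,  b(2) = 30,  b(3) = 38,  b(4) = 8,  b(5) = 22,  b(6) = 32,  b(7) = 39,  b(8) = 3,  b(9) = 8.
Since b(9) = b(4) = 8, the sequence is eventually periodic: after a pre-period of length 4 it cycles with period 5.
For i ≥ 4, b(i) depends only on (i - 4) mod 5. (2002 - 4) mod 5 = 3, so b(2002) = b(7) = 39.

39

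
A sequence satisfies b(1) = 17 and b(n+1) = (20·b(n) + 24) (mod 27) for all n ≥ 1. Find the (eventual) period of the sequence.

18

b(1) = 17; b(2) = 13; b(3) = 14; b(4) = 7; b(5) = 2; b(6) = 10; b(7) = 8; b(8) = 22; b(9) = 5; b(10) = 16; b(11) = 20; b(12) = 19; b(13) = 26; b(14) = 4; b(15) = 23; b(16) = 25; b(17) = 11; b(18) = 1; b(19) = 17.
The sequence repeats with period 18.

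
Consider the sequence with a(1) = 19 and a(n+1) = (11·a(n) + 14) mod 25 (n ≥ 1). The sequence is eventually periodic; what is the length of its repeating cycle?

We have a(1) = 19, a(2) = 23, a(3) = 17, a(4) = 1, a(5) = 0, a(6) = 14, a(7) = 18, a(8) = 12, a(9) = 21, a(10) = 20, a(11) = 9, a(12) = 13, a(13) = 7, a(14) = 16, a(15) = 15, a(16) = 4, a(17) = 8, a(18) = 2, a(19) = 11, a(20) = 10, a(21) = 24, a(22) = 3, a(23) = 22, a(24) = 6, a(25) = 5, a(26) = 19.
The sequence repeats with period 25.

25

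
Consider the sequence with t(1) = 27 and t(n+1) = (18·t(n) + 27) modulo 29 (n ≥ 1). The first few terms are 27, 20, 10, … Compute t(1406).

We have t(1) = 27; t(2) = 20; t(3) = 10; t(4) = 4; t(5) = 12; t(6) = 11; t(7) = 22; t(8) = 17; t(9) = 14; t(10) = 18; t(11) = 3; t(12) = 23; t(13) = 6; t(14) = 19; t(15) = 21; t(16) = 28; t(17) = 9; t(18) = 15; t(19) = 7; t(20) = 8; t(21) = 26; t(22) = 2; t(23) = 5; t(24) = 1; t(25) = 16; t(26) = 25; t(27) = 13; t(28) = 0; t(29) = 27.
Since t(29) = t(1) = 27, the sequence is periodic with period 28.
(1406 - 1) mod 28 = 5, so t(1406) = t(6) = 11.

11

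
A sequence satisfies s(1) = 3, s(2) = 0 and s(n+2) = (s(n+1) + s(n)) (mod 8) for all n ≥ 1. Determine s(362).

0

Listing terms: s(1) = 3,  s(2) = 0,  s(3) = 3,  s(4) = 3,  s(5) = 6,  s(6) = 1,  s(7) = 7,  s(8) = 0,  s(9) = 7,  s(10) = 7,  s(11) = 6,  s(12) = 5,  s(13) = 3,  s(14) = 0.
The sequence repeats with period 12.
So s(362) = s(1 + ((362-1) mod 12)) = s(2) = 0.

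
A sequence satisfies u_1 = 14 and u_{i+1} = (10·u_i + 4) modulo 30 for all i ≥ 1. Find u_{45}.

4

Listing terms: u_1 = 14; u_2 = 24; u_3 = 4; u_4 = 14.
Since u_4 = u_1 = 14, the sequence is periodic with period 3.
So u_{45} = u_{1 + ((45-1) mod 3)} = u_3 = 4.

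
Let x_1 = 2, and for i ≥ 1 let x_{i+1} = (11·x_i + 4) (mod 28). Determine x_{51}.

We have x_1 = 2; x_2 = 26; x_3 = 10; x_4 = 2.
Since x_4 = x_1 = 2, the sequence is periodic with period 3.
So x_{51} = x_{1 + ((51-1) mod 3)} = x_3 = 10.

10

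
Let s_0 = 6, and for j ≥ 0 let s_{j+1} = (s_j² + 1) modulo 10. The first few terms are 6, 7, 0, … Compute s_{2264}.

0

Computing terms: s_0 = 6,  s_1 = 7,  s_2 = 0,  s_3 = 1,  s_4 = 2,  s_5 = 5,  s_6 = 6.
Since s_6 = s_0 = 6, the sequence is periodic with period 6.
So s_{2264} = s_{0 + ((2264-0) mod 6)} = s_2 = 0.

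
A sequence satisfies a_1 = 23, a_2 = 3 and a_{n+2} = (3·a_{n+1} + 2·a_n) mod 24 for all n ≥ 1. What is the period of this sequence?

a_1 = 23; a_2 = 3; a_3 = 7; a_4 = 3; a_5 = 23; a_6 = 3.
The sequence repeats with period 4.

4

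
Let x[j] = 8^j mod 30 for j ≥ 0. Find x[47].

We have x[0] = 1; x[1] = 8; x[2] = 4; x[3] = 2; x[4] = 16; x[5] = 8.
Since x[5] = x[1] = 8, the sequence is eventually periodic: after a pre-period of length 1 it cycles with period 4.
For j ≥ 1, x[j] depends only on (j - 1) mod 4. (47 - 1) mod 4 = 2, so x[47] = x[3] = 2.

2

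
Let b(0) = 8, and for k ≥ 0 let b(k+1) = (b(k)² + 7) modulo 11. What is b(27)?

8

Computing terms: b(0) = 8,  b(1) = 5,  b(2) = 10,  b(3) = 8.
The sequence repeats with period 3.
So b(27) = b(0 + ((27-0) mod 3)) = b(0) = 8.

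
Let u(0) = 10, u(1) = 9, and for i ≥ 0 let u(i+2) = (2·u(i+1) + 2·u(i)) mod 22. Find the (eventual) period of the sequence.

Computing terms: u(0) = 10, u(1) = 9, u(2) = 16, u(3) = 6, u(4) = 0, u(5) = 12, u(6) = 2, u(7) = 6, u(8) = 16, u(9) = 0, u(10) = 10, u(11) = 20, u(12) = 16, u(13) = 6.
Since (u(12), u(13)) = (u(2), u(3)) = (16, 6) (two consecutive terms determine the rest), the sequence is eventually periodic: after a pre-period of length 2 it cycles with period 10.

10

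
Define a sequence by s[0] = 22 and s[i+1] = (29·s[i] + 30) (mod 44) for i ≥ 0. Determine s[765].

12

We have s[0] = 22,  s[1] = 8,  s[2] = 42,  s[3] = 16,  s[4] = 10,  s[5] = 12,  s[6] = 26,  s[7] = 36,  s[8] = 18,  s[9] = 24,  s[10] = 22.
The sequence repeats with period 10.
So s[765] = s[0 + ((765-0) mod 10)] = s[5] = 12.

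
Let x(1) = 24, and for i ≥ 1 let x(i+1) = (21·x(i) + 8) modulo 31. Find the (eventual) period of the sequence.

We have x(1) = 24, x(2) = 16, x(3) = 3, x(4) = 9, x(5) = 11, x(6) = 22, x(7) = 5, x(8) = 20, x(9) = 25, x(10) = 6, x(11) = 10, x(12) = 1, x(13) = 29, x(14) = 28, x(15) = 7, x(16) = 0, x(17) = 8, x(18) = 21, x(19) = 15, x(20) = 13, x(21) = 2, x(22) = 19, x(23) = 4, x(24) = 30, x(25) = 18, x(26) = 14, x(27) = 23, x(28) = 26, x(29) = 27, x(30) = 17, x(31) = 24.
Since x(31) = x(1) = 24, the sequence is periodic with period 30.

30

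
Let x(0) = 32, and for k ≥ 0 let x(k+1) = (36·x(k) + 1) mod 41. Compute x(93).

Computing terms: x(0) = 32, x(1) = 5, x(2) = 17, x(3) = 39, x(4) = 11, x(5) = 28, x(6) = 25, x(7) = 40, x(8) = 6, x(9) = 12, x(10) = 23, x(11) = 9, x(12) = 38, x(13) = 16, x(14) = 3, x(15) = 27, x(16) = 30, x(17) = 15, x(18) = 8, x(19) = 2, x(20) = 32.
The sequence repeats with period 20.
(93 - 0) mod 20 = 13, so x(93) = x(13) = 16.

16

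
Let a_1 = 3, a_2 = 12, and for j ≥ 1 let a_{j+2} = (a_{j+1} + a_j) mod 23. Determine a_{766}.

15

Computing terms: a_1 = 3,  a_2 = 12,  a_3 = 15,  a_4 = 4,  a_5 = 19,  a_6 = 0,  a_7 = 19,  a_8 = 19,  a_9 = 15,  a_{10} = 11,  a_{11} = 3,  a_{12} = 14,  a_{13} = 17,  a_{14} = 8,  a_{15} = 2,  a_{16} = 10,  a_{17} = 12,  a_{18} = 22,  a_{19} = 11,  a_{20} = 10,  a_{21} = 21,  a_{22} = 8,  a_{23} = 6,  a_{24} = 14,  a_{25} = 20,  a_{26} = 11,  a_{27} = 8,  a_{28} = 19,  a_{29} = 4,  a_{30} = 0,  a_{31} = 4,  a_{32} = 4,  a_{33} = 8,  a_{34} = 12,  a_{35} = 20,  a_{36} = 9,  a_{37} = 6,  a_{38} = 15,  a_{39} = 21,  a_{40} = 13,  a_{41} = 11,  a_{42} = 1,  a_{43} = 12,  a_{44} = 13,  a_{45} = 2,  a_{46} = 15,  a_{47} = 17,  a_{48} = 9,  a_{49} = 3,  a_{50} = 12.
Since (a_{49}, a_{50}) = (a_1, a_2) = (3, 12) (two consecutive terms determine the rest), the sequence is periodic with period 48.
So a_{766} = a_{1 + ((766-1) mod 48)} = a_{46} = 15.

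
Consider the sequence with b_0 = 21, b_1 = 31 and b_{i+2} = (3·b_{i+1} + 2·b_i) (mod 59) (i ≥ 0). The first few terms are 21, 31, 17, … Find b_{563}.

Computing terms: b_0 = 21,  b_1 = 31,  b_2 = 17,  b_3 = 54,  b_4 = 19,  b_5 = 47,  b_6 = 2,  b_7 = 41,  b_8 = 9,  b_9 = 50,  b_{10} = 50,  b_{11} = 14,  b_{12} = 24,  b_{13} = 41,  b_{14} = 53,  b_{15} = 5,  b_{16} = 3,  b_{17} = 19,  b_{18} = 4,  b_{19} = 50,  b_{20} = 40,  b_{21} = 43,  b_{22} = 32,  b_{23} = 5,  b_{24} = 20,  b_{25} = 11,  b_{26} = 14,  b_{27} = 5,  b_{28} = 43,  b_{29} = 21,  b_{30} = 31.
The sequence repeats with period 29.
So b_{563} = b_{0 + ((563-0) mod 29)} = b_{12} = 24.

24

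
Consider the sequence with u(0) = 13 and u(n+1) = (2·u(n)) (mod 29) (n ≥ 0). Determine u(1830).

1

We have u(0) = 13,  u(1) = 26,  u(2) = 23,  u(3) = 17,  u(4) = 5,  u(5) = 10,  u(6) = 20,  u(7) = 11,  u(8) = 22,  u(9) = 15,  u(10) = 1,  u(11) = 2,  u(12) = 4,  u(13) = 8,  u(14) = 16,  u(15) = 3,  u(16) = 6,  u(17) = 12,  u(18) = 24,  u(19) = 19,  u(20) = 9,  u(21) = 18,  u(22) = 7,  u(23) = 14,  u(24) = 28,  u(25) = 27,  u(26) = 25,  u(27) = 21,  u(28) = 13.
The sequence repeats with period 28.
(1830 - 0) mod 28 = 10, so u(1830) = u(10) = 1.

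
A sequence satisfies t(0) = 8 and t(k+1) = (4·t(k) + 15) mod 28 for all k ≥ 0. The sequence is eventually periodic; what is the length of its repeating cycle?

3

Computing terms: t(0) = 8; t(1) = 19; t(2) = 7; t(3) = 15; t(4) = 19.
Since t(4) = t(1) = 19, the sequence is eventually periodic: after a pre-period of length 1 it cycles with period 3.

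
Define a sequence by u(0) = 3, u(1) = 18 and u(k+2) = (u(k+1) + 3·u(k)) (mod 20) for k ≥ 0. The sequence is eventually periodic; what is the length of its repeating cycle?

Computing terms: u(0) = 3; u(1) = 18; u(2) = 7; u(3) = 1; u(4) = 2; u(5) = 5; u(6) = 11; u(7) = 6; u(8) = 19; u(9) = 17; u(10) = 14; u(11) = 5; u(12) = 7; u(13) = 2; u(14) = 3; u(15) = 9; u(16) = 18; u(17) = 5; u(18) = 19; u(19) = 14; u(20) = 11; u(21) = 13; u(22) = 6; u(23) = 5; u(24) = 3; u(25) = 18.
Since (u(24), u(25)) = (u(0), u(1)) = (3, 18) (two consecutive terms determine the rest), the sequence is periodic with period 24.

24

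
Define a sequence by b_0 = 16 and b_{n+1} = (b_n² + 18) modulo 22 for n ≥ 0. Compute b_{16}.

Listing terms: b_0 = 16; b_1 = 10; b_2 = 8; b_3 = 16.
The sequence repeats with period 3.
So b_{16} = b_{0 + ((16-0) mod 3)} = b_1 = 10.

10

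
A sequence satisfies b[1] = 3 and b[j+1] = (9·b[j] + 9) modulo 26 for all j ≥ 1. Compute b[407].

Listing terms: b[1] = 3, b[2] = 10, b[3] = 21, b[4] = 16, b[5] = 23, b[6] = 8, b[7] = 3.
Since b[7] = b[1] = 3, the sequence is periodic with period 6.
(407 - 1) mod 6 = 4, so b[407] = b[5] = 23.

23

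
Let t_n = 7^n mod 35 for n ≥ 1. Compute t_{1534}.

Computing terms: t_1 = 7; t_2 = 14; t_3 = 28; t_4 = 21; t_5 = 7.
The sequence repeats with period 4.
So t_{1534} = t_{1 + ((1534-1) mod 4)} = t_2 = 14.

14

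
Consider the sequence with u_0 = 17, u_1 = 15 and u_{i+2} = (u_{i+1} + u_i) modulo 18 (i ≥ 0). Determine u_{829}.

3

We have u_0 = 17; u_1 = 15; u_2 = 14; u_3 = 11; u_4 = 7; u_5 = 0; u_6 = 7; u_7 = 7; u_8 = 14; u_9 = 3; u_{10} = 17; u_{11} = 2; u_{12} = 1; u_{13} = 3; u_{14} = 4; u_{15} = 7; u_{16} = 11; u_{17} = 0; u_{18} = 11; u_{19} = 11; u_{20} = 4; u_{21} = 15; u_{22} = 1; u_{23} = 16; u_{24} = 17; u_{25} = 15.
The sequence repeats with period 24.
(829 - 0) mod 24 = 13, so u_{829} = u_{13} = 3.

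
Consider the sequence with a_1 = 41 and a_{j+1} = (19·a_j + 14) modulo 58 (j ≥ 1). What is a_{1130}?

27

a_1 = 41,  a_2 = 39,  a_3 = 1,  a_4 = 33,  a_5 = 3,  a_6 = 13,  a_7 = 29,  a_8 = 43,  a_9 = 19,  a_{10} = 27,  a_{11} = 5,  a_{12} = 51,  a_{13} = 55,  a_{14} = 15,  a_{15} = 9,  a_{16} = 11,  a_{17} = 49,  a_{18} = 17,  a_{19} = 47,  a_{20} = 37,  a_{21} = 21,  a_{22} = 7,  a_{23} = 31,  a_{24} = 23,  a_{25} = 45,  a_{26} = 57,  a_{27} = 53,  a_{28} = 35,  a_{29} = 41.
The sequence repeats with period 28.
So a_{1130} = a_{1 + ((1130-1) mod 28)} = a_{10} = 27.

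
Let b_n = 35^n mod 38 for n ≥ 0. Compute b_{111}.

11

b_0 = 1,  b_1 = 35,  b_2 = 9,  b_3 = 11,  b_4 = 5,  b_5 = 23,  b_6 = 7,  b_7 = 17,  b_8 = 25,  b_9 = 1.
Since b_9 = b_0 = 1, the sequence is periodic with period 9.
(111 - 0) mod 9 = 3, so b_{111} = b_3 = 11.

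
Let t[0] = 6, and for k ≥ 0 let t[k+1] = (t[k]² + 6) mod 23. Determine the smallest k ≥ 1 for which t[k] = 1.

7

Computing terms: t[0] = 6,  t[1] = 19,  t[2] = 22,  t[3] = 7,  t[4] = 9,  t[5] = 18,  t[6] = 8,  t[7] = 1,  t[8] = 7.
Since t[8] = t[3] = 7, the sequence is eventually periodic: after a pre-period of length 3 it cycles with period 5.
The value 1 first appears (with k ≥ 1) at t[7].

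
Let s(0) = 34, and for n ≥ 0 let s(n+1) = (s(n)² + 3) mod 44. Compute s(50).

Listing terms: s(0) = 34,  s(1) = 15,  s(2) = 8,  s(3) = 23,  s(4) = 4,  s(5) = 19,  s(6) = 12,  s(7) = 15.
Since s(7) = s(1) = 15, the sequence is eventually periodic: after a pre-period of length 1 it cycles with period 6.
For n ≥ 1, s(n) depends only on (n - 1) mod 6. (50 - 1) mod 6 = 1, so s(50) = s(2) = 8.

8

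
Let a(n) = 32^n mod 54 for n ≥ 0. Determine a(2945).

2

We have a(0) = 1,  a(1) = 32,  a(2) = 52,  a(3) = 44,  a(4) = 4,  a(5) = 20,  a(6) = 46,  a(7) = 14,  a(8) = 16,  a(9) = 26,  a(10) = 22,  a(11) = 2,  a(12) = 10,  a(13) = 50,  a(14) = 34,  a(15) = 8,  a(16) = 40,  a(17) = 38,  a(18) = 28,  a(19) = 32.
Since a(19) = a(1) = 32, the sequence is eventually periodic: after a pre-period of length 1 it cycles with period 18.
For n ≥ 1, a(n) depends only on (n - 1) mod 18. (2945 - 1) mod 18 = 10, so a(2945) = a(11) = 2.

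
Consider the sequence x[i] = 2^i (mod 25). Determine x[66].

We have x[1] = 2,  x[2] = 4,  x[3] = 8,  x[4] = 16,  x[5] = 7,  x[6] = 14,  x[7] = 3,  x[8] = 6,  x[9] = 12,  x[10] = 24,  x[11] = 23,  x[12] = 21,  x[13] = 17,  x[14] = 9,  x[15] = 18,  x[16] = 11,  x[17] = 22,  x[18] = 19,  x[19] = 13,  x[20] = 1,  x[21] = 2.
The sequence repeats with period 20.
(66 - 1) mod 20 = 5, so x[66] = x[6] = 14.

14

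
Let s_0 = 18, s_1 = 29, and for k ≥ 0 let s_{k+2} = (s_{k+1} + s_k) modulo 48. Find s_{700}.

Listing terms: s_0 = 18; s_1 = 29; s_2 = 47; s_3 = 28; s_4 = 27; s_5 = 7; s_6 = 34; s_7 = 41; s_8 = 27; s_9 = 20; s_{10} = 47; s_{11} = 19; s_{12} = 18; s_{13} = 37; s_{14} = 7; s_{15} = 44; s_{16} = 3; s_{17} = 47; s_{18} = 2; s_{19} = 1; s_{20} = 3; s_{21} = 4; s_{22} = 7; s_{23} = 11; s_{24} = 18; s_{25} = 29.
Since (s_{24}, s_{25}) = (s_0, s_1) = (18, 29) (two consecutive terms determine the rest), the sequence is periodic with period 24.
So s_{700} = s_{0 + ((700-0) mod 24)} = s_4 = 27.

27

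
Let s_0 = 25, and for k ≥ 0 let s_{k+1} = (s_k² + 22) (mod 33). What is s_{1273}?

Computing terms: s_0 = 25, s_1 = 20, s_2 = 26, s_3 = 5, s_4 = 14, s_5 = 20.
Since s_5 = s_1 = 20, the sequence is eventually periodic: after a pre-period of length 1 it cycles with period 4.
For k ≥ 1, s_k depends only on (k - 1) mod 4. (1273 - 1) mod 4 = 0, so s_{1273} = s_1 = 20.

20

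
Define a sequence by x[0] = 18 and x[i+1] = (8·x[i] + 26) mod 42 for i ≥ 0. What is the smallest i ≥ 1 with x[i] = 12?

10

Computing terms: x[0] = 18,  x[1] = 2,  x[2] = 0,  x[3] = 26,  x[4] = 24,  x[5] = 8,  x[6] = 6,  x[7] = 32,  x[8] = 30,  x[9] = 14,  x[10] = 12,  x[11] = 38,  x[12] = 36,  x[13] = 20,  x[14] = 18.
The sequence repeats with period 14.
The value 12 first appears (with i ≥ 1) at x[10].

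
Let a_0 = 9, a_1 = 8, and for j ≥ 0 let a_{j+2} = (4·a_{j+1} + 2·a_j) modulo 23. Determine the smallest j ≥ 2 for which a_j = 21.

Computing terms: a_0 = 9; a_1 = 8; a_2 = 4; a_3 = 9; a_4 = 21; a_5 = 10; a_6 = 13; a_7 = 3; a_8 = 15; a_9 = 20; a_{10} = 18; a_{11} = 20; a_{12} = 1; a_{13} = 21; a_{14} = 17; a_{15} = 18; a_{16} = 14; a_{17} = 0; a_{18} = 5; a_{19} = 20; a_{20} = 21; a_{21} = 9; a_{22} = 9; a_{23} = 8.
Since (a_{22}, a_{23}) = (a_0, a_1) = (9, 8) (two consecutive terms determine the rest), the sequence is periodic with period 22.
The value 21 first appears (with j ≥ 2) at a_4.

4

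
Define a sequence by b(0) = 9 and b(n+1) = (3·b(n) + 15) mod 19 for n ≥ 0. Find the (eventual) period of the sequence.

18

Computing terms: b(0) = 9,  b(1) = 4,  b(2) = 8,  b(3) = 1,  b(4) = 18,  b(5) = 12,  b(6) = 13,  b(7) = 16,  b(8) = 6,  b(9) = 14,  b(10) = 0,  b(11) = 15,  b(12) = 3,  b(13) = 5,  b(14) = 11,  b(15) = 10,  b(16) = 7,  b(17) = 17,  b(18) = 9.
Since b(18) = b(0) = 9, the sequence is periodic with period 18.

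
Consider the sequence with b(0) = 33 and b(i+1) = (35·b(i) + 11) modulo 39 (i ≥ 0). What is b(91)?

b(0) = 33; b(1) = 35; b(2) = 27; b(3) = 20; b(4) = 9; b(5) = 14; b(6) = 33.
The sequence repeats with period 6.
(91 - 0) mod 6 = 1, so b(91) = b(1) = 35.

35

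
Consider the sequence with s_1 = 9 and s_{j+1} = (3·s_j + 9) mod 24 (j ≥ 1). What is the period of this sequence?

Listing terms: s_1 = 9,  s_2 = 12,  s_3 = 21,  s_4 = 0,  s_5 = 9.
Since s_5 = s_1 = 9, the sequence is periodic with period 4.

4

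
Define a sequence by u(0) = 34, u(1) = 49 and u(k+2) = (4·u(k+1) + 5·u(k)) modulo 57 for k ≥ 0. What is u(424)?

Listing terms: u(0) = 34; u(1) = 49; u(2) = 24; u(3) = 56; u(4) = 2; u(5) = 3; u(6) = 22; u(7) = 46; u(8) = 9; u(9) = 38; u(10) = 26; u(11) = 9; u(12) = 52; u(13) = 25; u(14) = 18; u(15) = 26; u(16) = 23; u(17) = 51; u(18) = 34; u(19) = 49.
The sequence repeats with period 18.
(424 - 0) mod 18 = 10, so u(424) = u(10) = 26.

26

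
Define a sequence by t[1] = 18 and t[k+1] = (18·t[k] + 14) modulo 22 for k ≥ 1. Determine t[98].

6

We have t[1] = 18; t[2] = 8; t[3] = 4; t[4] = 20; t[5] = 0; t[6] = 14; t[7] = 2; t[8] = 6; t[9] = 12; t[10] = 10; t[11] = 18.
Since t[11] = t[1] = 18, the sequence is periodic with period 10.
(98 - 1) mod 10 = 7, so t[98] = t[8] = 6.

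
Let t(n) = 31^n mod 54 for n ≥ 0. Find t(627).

19

We have t(0) = 1,  t(1) = 31,  t(2) = 43,  t(3) = 37,  t(4) = 13,  t(5) = 25,  t(6) = 19,  t(7) = 49,  t(8) = 7,  t(9) = 1.
The sequence repeats with period 9.
So t(627) = t(0 + ((627-0) mod 9)) = t(6) = 19.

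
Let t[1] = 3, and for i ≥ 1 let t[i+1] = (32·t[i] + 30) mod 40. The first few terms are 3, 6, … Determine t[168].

14

Computing terms: t[1] = 3, t[2] = 6, t[3] = 22, t[4] = 14, t[5] = 38, t[6] = 6.
Since t[6] = t[2] = 6, the sequence is eventually periodic: after a pre-period of length 1 it cycles with period 4.
For i ≥ 2, t[i] depends only on (i - 2) mod 4. (168 - 2) mod 4 = 2, so t[168] = t[4] = 14.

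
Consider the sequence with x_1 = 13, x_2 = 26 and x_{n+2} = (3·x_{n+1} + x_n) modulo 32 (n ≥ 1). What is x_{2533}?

x_1 = 13, x_2 = 26, x_3 = 27, x_4 = 11, x_5 = 28, x_6 = 31, x_7 = 25, x_8 = 10, x_9 = 23, x_{10} = 15, x_{11} = 4, x_{12} = 27, x_{13} = 21, x_{14} = 26, x_{15} = 3, x_{16} = 3, x_{17} = 12, x_{18} = 7, x_{19} = 1, x_{20} = 10, x_{21} = 31, x_{22} = 7, x_{23} = 20, x_{24} = 3, x_{25} = 29, x_{26} = 26, x_{27} = 11, x_{28} = 27, x_{29} = 28, x_{30} = 15, x_{31} = 9, x_{32} = 10, x_{33} = 7, x_{34} = 31, x_{35} = 4, x_{36} = 11, x_{37} = 5, x_{38} = 26, x_{39} = 19, x_{40} = 19, x_{41} = 12, x_{42} = 23, x_{43} = 17, x_{44} = 10, x_{45} = 15, x_{46} = 23, x_{47} = 20, x_{48} = 19, x_{49} = 13, x_{50} = 26.
The sequence repeats with period 48.
(2533 - 1) mod 48 = 36, so x_{2533} = x_{37} = 5.

5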